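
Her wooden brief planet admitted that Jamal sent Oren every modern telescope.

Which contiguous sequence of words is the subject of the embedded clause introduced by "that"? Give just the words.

Jamal

In the embedded clause introduced by "that" the verb is "sent"; the NP preceding it, "Jamal", is the subject.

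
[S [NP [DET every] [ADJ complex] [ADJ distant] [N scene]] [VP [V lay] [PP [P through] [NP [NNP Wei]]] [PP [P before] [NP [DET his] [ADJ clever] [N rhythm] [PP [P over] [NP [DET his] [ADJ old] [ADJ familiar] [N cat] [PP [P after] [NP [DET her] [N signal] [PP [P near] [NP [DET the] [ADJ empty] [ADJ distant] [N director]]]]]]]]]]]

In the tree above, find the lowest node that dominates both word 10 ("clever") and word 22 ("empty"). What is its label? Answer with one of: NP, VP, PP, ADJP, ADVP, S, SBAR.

NP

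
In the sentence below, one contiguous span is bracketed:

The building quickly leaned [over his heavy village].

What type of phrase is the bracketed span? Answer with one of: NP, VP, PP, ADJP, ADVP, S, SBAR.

PP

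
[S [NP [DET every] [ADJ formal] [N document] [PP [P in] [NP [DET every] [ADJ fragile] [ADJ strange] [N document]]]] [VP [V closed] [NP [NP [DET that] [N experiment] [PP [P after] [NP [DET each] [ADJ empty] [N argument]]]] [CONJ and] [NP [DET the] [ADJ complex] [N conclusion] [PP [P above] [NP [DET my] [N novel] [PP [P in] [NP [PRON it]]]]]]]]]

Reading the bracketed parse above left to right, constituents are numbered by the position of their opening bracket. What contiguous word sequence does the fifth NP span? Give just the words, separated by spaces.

each empty argument

The NP opening brackets appear, in order, over: "every formal document in every fragile strange document"; "every fragile strange document"; "that experiment after each empty argument and the complex conclusion above my novel in it"; "that experiment after each empty argument"; "each empty argument"; "the complex conclusion above my novel in it"; "my novel in it"; "it". The fifth one spans "each empty argument".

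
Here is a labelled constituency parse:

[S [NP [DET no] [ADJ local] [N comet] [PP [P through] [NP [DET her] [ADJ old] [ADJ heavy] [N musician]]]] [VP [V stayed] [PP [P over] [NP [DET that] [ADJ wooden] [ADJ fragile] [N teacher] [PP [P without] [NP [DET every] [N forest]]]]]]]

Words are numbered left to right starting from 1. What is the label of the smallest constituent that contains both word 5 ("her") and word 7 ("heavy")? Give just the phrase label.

The smallest bracket enclosing both words is [NP her old heavy musician], so the label is NP.

NP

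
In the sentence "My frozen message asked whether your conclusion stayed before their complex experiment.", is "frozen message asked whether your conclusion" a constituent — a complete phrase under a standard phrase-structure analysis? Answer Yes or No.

No

"frozen" belongs to the noun phrase "my frozen message" while "conclusion" belongs to the verb phrase "asked whether your conclusion stayed before their complex experiment"; a span that runs across that boundary is not a single phrase.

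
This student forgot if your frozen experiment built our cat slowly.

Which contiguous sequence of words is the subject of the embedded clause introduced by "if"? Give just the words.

your frozen experiment

"your frozen experiment" is the NP that combines with the VP headed by "built" to form the embedded clause introduced by "if" — the subject.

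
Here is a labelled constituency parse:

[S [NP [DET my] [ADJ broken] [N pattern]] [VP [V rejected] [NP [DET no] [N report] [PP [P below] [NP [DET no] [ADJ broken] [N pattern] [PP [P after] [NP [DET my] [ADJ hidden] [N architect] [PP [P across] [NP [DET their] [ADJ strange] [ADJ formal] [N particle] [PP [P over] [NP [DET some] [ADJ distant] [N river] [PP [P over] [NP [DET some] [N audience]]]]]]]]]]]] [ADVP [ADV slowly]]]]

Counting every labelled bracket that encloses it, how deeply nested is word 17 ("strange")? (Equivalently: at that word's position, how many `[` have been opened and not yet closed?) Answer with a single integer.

Counting open brackets not yet closed at "strange": [S [VP [NP [PP [NP [PP [NP [PP [NP [ADJ = 10.

10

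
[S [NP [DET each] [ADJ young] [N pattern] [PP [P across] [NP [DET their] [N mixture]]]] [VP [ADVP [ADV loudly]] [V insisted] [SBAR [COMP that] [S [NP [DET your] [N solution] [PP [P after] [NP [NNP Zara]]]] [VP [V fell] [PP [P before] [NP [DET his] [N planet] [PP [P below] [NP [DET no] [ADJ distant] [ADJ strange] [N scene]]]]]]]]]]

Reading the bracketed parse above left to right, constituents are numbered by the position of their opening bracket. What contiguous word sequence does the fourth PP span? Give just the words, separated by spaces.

below no distant strange scene

Opening `[PP` markers occur at word positions 4, 12, 15, 18; the fourth of these opens the constituent [PP below no distant strange scene].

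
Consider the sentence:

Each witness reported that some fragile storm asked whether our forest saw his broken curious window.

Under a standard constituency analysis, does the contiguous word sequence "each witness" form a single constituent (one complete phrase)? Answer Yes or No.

These words form the whole noun phrase headed by "witness", so yes — one constituent.

Yes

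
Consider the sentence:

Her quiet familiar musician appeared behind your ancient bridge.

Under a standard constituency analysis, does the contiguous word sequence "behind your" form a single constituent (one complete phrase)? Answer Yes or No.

The sequence begins inside the preposition "behind" and ends inside the noun phrase "your ancient bridge"; it crosses a phrase boundary, so no single node in the tree spans exactly those words.

No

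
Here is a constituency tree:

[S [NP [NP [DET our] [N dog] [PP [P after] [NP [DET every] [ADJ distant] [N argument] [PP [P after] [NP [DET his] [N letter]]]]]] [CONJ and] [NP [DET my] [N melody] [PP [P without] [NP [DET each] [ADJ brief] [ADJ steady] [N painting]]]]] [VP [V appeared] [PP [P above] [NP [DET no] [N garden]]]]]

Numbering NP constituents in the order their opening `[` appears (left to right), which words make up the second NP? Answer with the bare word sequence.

our dog after every distant argument after his letter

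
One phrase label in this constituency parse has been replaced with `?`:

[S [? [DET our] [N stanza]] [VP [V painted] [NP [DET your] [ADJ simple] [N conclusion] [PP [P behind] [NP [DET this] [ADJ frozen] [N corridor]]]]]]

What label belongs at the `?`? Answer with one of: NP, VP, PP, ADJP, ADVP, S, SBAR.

The `?` node immediately contains: DET 'our', N 'stanza'. That is the internal structure of a noun phrase, so the label is NP.

NP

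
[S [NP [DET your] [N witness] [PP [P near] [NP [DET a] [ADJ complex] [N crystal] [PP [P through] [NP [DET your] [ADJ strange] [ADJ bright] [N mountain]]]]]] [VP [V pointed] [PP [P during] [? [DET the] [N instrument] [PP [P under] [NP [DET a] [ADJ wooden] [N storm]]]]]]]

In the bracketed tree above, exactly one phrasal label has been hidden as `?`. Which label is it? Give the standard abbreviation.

The `?` node immediately contains: DET 'the', N 'instrument', PP. That is the internal structure of a noun phrase, so the label is NP.

NP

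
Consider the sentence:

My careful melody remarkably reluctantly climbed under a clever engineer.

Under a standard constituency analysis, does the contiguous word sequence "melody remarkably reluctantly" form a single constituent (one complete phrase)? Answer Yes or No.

The sequence begins inside the noun phrase "my careful melody" and ends inside the verb phrase "remarkably reluctantly climbed under a clever engineer"; it crosses a phrase boundary, so no single node in the tree spans exactly those words.

No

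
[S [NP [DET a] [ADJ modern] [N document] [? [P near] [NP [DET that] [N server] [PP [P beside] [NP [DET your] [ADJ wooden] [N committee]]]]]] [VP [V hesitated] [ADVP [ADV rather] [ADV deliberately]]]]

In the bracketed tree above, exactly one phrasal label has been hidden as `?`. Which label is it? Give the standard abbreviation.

PP

The `?` node immediately contains: P 'near', NP. That is the internal structure of a prepositional phrase, so the label is PP.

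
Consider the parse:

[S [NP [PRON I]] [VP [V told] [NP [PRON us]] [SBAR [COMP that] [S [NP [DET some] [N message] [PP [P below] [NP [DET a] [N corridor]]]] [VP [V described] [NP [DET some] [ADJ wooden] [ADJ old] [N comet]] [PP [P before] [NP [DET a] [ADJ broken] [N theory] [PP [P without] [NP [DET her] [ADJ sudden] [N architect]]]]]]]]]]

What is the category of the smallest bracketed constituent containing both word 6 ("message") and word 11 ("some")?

The smallest bracket enclosing both words is [S some message below a corridor described some wooden old comet before a broken theory without her sudden architect], so the label is S.

S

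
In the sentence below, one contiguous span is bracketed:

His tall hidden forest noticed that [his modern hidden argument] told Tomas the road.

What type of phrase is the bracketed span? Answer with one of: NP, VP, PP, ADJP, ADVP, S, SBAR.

NP

"argument" is the head of the bracketed span, so the span is a noun phrase: NP.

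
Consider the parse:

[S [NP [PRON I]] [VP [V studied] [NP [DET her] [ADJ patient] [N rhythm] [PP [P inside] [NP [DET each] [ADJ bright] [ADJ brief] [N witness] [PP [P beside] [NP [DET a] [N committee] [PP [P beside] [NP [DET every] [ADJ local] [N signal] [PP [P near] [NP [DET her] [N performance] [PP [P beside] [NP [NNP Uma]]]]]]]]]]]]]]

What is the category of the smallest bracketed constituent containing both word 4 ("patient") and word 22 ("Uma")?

NP

Word 4 lies under S → VP → NP → ADJ; word 22 lies under S → VP → NP → PP → NP → PP → NP → PP → NP → PP → NP → PP → NP → NNP. The lowest shared node is the NP.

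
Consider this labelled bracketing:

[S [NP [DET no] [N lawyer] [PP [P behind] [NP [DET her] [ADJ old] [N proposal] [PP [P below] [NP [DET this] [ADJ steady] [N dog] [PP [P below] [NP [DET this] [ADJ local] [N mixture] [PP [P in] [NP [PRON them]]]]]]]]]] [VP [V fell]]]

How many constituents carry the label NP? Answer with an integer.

5

Listing each NP by its span: [NP no lawyer behind her old proposal below this steady dog below this local mixture in them]; [NP her old proposal below this steady dog below this local mixture in them]; [NP this steady dog below this local mixture in them]; [NP this local mixture in them]; [NP them] — that makes 5.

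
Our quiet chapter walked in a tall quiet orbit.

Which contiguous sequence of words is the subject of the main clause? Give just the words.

our quiet chapter

The subject of the main clause is the NP immediately before the verb "walked": "our quiet chapter".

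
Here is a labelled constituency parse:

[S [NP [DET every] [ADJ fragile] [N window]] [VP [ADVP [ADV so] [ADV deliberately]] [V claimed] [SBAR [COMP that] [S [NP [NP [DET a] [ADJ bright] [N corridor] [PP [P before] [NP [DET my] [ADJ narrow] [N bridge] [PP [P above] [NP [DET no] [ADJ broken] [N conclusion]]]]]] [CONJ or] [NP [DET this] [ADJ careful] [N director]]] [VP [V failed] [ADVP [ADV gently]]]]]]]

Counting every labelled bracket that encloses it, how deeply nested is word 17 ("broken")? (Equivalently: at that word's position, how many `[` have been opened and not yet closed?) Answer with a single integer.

11

Counting open brackets not yet closed at "broken": [S [VP [SBAR [S [NP [NP [PP [NP [PP [NP [ADJ = 11.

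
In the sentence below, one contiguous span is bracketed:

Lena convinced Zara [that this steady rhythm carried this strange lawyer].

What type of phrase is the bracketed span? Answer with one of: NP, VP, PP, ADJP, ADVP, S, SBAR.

SBAR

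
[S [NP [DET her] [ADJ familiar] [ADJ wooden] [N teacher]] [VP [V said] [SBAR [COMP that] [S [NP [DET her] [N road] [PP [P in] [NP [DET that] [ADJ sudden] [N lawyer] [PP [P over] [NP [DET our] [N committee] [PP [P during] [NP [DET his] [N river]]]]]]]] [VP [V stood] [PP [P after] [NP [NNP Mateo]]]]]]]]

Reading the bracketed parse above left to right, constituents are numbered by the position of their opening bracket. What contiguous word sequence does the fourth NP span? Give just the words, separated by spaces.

our committee during his river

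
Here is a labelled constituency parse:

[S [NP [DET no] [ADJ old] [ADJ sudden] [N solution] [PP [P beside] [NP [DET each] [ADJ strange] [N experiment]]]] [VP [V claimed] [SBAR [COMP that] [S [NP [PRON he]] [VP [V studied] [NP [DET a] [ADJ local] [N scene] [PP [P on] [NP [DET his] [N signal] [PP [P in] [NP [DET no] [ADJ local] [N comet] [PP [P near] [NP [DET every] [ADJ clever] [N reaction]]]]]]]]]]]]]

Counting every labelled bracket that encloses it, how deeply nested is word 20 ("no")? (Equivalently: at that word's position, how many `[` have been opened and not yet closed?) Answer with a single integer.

11

Path from the root down to the word: S → VP → SBAR → S → VP → NP → PP → NP → PP → NP → DET. That is 11 enclosing brackets.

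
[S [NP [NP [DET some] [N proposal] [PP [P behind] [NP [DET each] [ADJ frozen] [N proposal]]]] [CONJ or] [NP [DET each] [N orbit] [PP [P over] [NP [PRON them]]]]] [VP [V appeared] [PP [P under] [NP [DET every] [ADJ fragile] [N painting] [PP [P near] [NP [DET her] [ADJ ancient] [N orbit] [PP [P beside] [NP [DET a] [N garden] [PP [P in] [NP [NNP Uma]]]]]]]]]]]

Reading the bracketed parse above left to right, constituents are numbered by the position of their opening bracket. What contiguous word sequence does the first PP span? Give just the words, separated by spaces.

The PP opening brackets appear, in order, over: "behind each frozen proposal"; "over them"; "under every fragile painting near her ancient orbit beside a garden in Uma"; "near her ancient orbit beside a garden in Uma"; "beside a garden in Uma"; "in Uma". The first one spans "behind each frozen proposal".

behind each frozen proposal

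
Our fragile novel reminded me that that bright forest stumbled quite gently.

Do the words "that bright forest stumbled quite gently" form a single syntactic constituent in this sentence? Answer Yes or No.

Yes

These words form the whole clause headed by "stumbled", so yes — one constituent.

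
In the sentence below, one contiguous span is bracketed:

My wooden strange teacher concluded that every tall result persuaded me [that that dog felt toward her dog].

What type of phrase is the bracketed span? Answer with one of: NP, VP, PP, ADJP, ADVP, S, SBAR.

The bracketed span "that that dog felt toward her dog" is headed by "that", making it a subordinate clause (SBAR).

SBAR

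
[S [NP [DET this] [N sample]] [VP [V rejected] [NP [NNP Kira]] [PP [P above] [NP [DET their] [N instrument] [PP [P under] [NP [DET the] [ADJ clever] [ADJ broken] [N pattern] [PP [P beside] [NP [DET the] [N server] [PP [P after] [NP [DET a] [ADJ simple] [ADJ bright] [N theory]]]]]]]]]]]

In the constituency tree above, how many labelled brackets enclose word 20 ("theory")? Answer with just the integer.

The word sits inside N, which is inside NP, inside PP, inside NP, inside PP, inside NP, inside PP, inside NP, inside PP, inside VP, inside S — 11 brackets in all.

11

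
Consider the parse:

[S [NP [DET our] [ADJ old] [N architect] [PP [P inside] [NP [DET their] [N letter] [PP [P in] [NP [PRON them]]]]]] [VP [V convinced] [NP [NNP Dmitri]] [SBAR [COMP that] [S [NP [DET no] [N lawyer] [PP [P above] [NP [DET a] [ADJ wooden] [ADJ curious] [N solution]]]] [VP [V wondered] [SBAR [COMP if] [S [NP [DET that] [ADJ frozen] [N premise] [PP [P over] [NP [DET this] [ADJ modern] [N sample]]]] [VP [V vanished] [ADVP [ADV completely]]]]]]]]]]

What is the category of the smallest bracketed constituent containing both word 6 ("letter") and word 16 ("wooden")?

Both words fall inside [S our old architect inside their letter in them convinced Dmitri that no lawyer above a wooden curious solution wondered if that frozen premise over this modern sample vanished completely] (words 1–29), and no smaller constituent contains them both. Label: S.

S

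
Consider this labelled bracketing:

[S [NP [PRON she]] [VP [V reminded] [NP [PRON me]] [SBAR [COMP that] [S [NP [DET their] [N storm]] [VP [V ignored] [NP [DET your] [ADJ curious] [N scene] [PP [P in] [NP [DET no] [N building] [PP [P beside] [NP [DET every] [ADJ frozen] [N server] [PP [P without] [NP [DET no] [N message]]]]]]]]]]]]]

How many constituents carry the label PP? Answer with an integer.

3

Scanning left to right, an opening `[PP` appears at word positions 11, 14, 18 — 3 in total.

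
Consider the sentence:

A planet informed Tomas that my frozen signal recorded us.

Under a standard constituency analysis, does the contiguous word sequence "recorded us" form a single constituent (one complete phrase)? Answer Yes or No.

Yes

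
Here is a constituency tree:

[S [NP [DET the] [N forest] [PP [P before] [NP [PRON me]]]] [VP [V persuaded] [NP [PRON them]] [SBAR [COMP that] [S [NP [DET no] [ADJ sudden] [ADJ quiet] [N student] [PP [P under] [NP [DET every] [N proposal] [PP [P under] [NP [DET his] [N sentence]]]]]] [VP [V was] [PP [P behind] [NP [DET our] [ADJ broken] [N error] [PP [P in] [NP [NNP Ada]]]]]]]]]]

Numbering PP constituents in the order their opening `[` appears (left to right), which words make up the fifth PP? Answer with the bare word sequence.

in Ada

The PP opening brackets appear, in order, over: "before me"; "under every proposal under his sentence"; "under his sentence"; "behind our broken error in Ada"; "in Ada". The fifth one spans "in Ada".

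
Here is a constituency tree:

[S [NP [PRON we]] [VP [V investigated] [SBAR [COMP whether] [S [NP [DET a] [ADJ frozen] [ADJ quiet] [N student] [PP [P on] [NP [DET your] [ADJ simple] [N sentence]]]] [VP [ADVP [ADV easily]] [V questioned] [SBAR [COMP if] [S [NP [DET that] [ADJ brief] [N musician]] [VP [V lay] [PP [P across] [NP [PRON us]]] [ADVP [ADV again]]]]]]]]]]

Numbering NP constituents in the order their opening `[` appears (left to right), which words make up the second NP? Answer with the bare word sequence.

Opening `[NP` markers occur at word positions 1, 4, 9, 15, 20; the second of these opens the constituent [NP a frozen quiet student on your simple sentence].

a frozen quiet student on your simple sentence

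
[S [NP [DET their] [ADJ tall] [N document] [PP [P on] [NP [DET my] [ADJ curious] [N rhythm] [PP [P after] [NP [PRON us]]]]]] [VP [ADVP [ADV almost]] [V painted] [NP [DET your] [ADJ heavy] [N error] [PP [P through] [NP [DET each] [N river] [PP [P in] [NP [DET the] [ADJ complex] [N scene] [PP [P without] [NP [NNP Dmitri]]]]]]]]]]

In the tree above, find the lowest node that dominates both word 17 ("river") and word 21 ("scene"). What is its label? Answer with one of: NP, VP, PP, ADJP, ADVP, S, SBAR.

NP

Word 17 lies under S → VP → NP → PP → NP → N; word 21 lies under S → VP → NP → PP → NP → PP → NP → N. The lowest shared node is the NP.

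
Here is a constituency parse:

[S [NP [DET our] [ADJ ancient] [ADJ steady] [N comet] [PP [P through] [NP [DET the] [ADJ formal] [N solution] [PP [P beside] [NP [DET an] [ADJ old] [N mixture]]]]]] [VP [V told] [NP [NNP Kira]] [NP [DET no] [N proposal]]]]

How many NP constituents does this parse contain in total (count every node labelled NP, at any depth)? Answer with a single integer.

5

The NP constituents are: [NP our ancient steady comet through the formal solution beside an old mixture]; [NP the formal solution beside an old mixture]; [NP an old mixture]; [NP Kira]; [NP no proposal]. Total: 5.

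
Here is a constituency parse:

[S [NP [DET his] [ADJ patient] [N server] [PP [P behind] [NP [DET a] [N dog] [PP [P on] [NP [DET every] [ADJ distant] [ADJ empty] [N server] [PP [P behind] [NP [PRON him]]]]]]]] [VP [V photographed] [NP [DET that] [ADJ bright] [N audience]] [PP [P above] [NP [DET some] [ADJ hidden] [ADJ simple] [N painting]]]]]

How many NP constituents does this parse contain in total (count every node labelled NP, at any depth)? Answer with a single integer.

6

Scanning left to right, an opening `[NP` appears at word positions 1, 5, 8, 13, 15, 19 — 6 in total.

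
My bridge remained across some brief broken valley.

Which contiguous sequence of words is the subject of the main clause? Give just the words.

my bridge

"my bridge" is the NP that combines with the VP headed by "remained" to form the main clause — the subject.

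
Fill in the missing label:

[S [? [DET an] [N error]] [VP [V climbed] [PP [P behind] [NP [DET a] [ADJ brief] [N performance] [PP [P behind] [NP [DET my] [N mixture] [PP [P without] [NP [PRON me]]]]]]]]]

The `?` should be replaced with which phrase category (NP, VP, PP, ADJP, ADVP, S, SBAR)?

NP

A constituent whose immediate children are DET 'an', N 'error' is a noun phrase: NP.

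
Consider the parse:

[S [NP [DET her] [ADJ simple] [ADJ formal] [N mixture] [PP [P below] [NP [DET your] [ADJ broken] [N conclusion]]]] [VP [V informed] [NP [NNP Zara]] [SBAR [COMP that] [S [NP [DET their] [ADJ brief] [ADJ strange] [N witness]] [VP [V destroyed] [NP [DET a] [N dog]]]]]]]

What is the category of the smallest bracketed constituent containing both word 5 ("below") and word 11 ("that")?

S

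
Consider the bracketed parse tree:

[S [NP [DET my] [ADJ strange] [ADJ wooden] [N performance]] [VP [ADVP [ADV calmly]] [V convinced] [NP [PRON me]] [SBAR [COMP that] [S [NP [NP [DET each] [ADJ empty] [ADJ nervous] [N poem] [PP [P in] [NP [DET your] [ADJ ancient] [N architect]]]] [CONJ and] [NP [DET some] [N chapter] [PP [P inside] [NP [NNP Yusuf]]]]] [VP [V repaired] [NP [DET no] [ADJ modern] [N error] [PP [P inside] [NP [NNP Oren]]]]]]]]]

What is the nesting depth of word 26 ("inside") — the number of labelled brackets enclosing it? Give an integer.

Path from the root down to the word: S → VP → SBAR → S → VP → NP → PP → P. That is 8 enclosing brackets.

8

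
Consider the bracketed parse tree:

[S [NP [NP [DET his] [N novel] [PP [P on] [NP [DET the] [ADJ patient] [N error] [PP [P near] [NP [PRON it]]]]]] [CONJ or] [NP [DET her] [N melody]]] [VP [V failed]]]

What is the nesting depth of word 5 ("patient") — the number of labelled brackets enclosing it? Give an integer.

Counting open brackets not yet closed at "patient": [S [NP [NP [PP [NP [ADJ = 6.

6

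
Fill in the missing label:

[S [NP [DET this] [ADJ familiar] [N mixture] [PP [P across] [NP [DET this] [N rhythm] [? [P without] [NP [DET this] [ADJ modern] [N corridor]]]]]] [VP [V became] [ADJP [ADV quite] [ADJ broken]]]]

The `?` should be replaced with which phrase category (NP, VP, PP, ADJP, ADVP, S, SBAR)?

PP

A constituent whose immediate children are P 'without', NP is a prepositional phrase: PP.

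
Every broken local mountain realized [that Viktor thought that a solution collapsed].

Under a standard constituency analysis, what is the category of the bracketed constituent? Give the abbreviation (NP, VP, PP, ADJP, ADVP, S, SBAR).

SBAR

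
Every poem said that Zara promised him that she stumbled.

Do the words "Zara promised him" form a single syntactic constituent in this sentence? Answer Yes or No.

The smallest constituent containing the whole sequence is the clause [S Zara promised him that she stumbled], but the sequence is only part of it — it straddles the boundary between noun phrase "Zara" and verb phrase "promised him that she stumbled".

No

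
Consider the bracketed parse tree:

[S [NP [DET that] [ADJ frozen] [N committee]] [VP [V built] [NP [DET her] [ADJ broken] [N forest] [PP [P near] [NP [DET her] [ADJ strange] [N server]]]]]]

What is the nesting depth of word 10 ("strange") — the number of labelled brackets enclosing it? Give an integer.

6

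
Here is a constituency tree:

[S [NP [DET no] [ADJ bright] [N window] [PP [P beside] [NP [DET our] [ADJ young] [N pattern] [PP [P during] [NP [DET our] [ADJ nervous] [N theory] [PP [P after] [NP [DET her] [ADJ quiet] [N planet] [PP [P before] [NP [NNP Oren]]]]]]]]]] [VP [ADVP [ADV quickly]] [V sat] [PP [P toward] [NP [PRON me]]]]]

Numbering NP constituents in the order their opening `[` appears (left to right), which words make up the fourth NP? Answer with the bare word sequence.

her quiet planet before Oren

The NP opening brackets appear, in order, over: "no bright window beside our young pattern during our nervous theory after her quiet planet before Oren"; "our young pattern during our nervous theory after her quiet planet before Oren"; "our nervous theory after her quiet planet before Oren"; "her quiet planet before Oren"; "Oren"; "me". The fourth one spans "her quiet planet before Oren".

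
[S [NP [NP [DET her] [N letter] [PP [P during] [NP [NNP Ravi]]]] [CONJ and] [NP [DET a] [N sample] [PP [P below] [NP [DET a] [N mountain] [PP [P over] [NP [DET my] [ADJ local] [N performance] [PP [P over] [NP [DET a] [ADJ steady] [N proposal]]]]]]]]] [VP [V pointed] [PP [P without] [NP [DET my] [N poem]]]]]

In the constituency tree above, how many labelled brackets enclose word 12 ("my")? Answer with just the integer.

8

Path from the root down to the word: S → NP → NP → PP → NP → PP → NP → DET. That is 8 enclosing brackets.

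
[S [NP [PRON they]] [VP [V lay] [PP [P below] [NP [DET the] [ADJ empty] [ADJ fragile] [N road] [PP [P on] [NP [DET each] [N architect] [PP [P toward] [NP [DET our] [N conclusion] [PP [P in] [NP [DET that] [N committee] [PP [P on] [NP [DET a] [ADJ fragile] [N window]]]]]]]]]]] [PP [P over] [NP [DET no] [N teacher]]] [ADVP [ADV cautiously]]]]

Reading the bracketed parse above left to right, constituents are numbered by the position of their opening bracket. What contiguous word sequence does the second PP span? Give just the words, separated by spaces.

Opening `[PP` markers occur at word positions 3, 8, 11, 14, 17, 21; the second of these opens the constituent [PP on each architect toward our conclusion in that committee on a fragile window].

on each architect toward our conclusion in that committee on a fragile window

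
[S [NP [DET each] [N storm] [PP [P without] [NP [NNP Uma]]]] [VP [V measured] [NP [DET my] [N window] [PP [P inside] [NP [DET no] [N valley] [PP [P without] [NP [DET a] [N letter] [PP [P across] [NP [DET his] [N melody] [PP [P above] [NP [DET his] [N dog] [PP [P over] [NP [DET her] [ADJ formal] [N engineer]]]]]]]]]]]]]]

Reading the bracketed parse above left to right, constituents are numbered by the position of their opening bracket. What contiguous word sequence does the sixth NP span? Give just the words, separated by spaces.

his melody above his dog over her formal engineer

In left-to-right order the NP constituents are "each storm without Uma"; "Uma"; "my window inside no valley without a letter across his melody above his dog over her formal engineer"; "no valley without a letter across his melody above his dog over her formal engineer"; "a letter across his melody above his dog over her formal engineer"; "his melody above his dog over her formal engineer"; "his dog over her formal engineer"; "her formal engineer". Number 6 is "his melody above his dog over her formal engineer".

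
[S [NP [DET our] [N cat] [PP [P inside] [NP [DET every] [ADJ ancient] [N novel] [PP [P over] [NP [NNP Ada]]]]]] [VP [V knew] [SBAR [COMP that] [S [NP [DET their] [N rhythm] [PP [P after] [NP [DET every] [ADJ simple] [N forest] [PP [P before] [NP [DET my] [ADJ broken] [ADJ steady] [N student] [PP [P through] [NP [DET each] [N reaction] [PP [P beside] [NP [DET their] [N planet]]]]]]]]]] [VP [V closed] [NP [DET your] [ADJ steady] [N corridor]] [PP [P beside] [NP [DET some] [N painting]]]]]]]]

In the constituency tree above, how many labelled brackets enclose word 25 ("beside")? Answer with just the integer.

13

Counting open brackets not yet closed at "beside": [S [VP [SBAR [S [NP [PP [NP [PP [NP [PP [NP [PP [P = 13.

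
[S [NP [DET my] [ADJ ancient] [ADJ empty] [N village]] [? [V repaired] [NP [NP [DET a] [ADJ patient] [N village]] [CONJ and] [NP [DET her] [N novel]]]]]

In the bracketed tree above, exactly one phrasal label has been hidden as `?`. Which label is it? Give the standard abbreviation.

The `?` node immediately contains: V 'repaired', NP. That is the internal structure of a verb phrase, so the label is VP.

VP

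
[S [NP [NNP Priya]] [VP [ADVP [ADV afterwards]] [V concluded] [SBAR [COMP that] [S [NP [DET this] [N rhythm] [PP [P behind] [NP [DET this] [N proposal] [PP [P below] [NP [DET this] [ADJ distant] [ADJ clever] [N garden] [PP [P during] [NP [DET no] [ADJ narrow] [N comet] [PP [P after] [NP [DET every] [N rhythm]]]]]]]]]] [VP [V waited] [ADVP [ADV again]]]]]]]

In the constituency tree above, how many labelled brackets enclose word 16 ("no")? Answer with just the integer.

Counting open brackets not yet closed at "no": [S [VP [SBAR [S [NP [PP [NP [PP [NP [PP [NP [DET = 12.

12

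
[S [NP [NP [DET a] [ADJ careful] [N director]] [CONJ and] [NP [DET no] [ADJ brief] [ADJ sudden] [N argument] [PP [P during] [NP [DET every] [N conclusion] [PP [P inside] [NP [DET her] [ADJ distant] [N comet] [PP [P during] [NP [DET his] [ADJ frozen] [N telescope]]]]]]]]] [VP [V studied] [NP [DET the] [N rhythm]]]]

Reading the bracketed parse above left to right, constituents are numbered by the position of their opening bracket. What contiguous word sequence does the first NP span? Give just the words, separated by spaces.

The NP opening brackets appear, in order, over: "a careful director and no brief sudden argument during every conclusion inside her distant comet during his frozen telescope"; "a careful director"; "no brief sudden argument during every conclusion inside her distant comet during his frozen telescope"; "every conclusion inside her distant comet during his frozen telescope"; "her distant comet during his frozen telescope"; "his frozen telescope"; "the rhythm". The first one spans "a careful director and no brief sudden argument during every conclusion inside her distant comet during his frozen telescope".

a careful director and no brief sudden argument during every conclusion inside her distant comet during his frozen telescope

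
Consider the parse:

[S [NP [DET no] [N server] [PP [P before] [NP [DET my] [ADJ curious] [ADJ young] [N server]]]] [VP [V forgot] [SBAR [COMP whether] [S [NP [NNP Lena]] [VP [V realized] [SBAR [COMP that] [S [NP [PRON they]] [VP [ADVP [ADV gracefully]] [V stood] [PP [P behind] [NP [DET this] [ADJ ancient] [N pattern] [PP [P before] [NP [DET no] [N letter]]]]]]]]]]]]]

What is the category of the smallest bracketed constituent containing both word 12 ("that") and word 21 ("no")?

Word 12 lies under S → VP → SBAR → S → VP → SBAR → COMP; word 21 lies under S → VP → SBAR → S → VP → SBAR → S → VP → PP → NP → PP → NP → DET. The lowest shared node is the SBAR.

SBAR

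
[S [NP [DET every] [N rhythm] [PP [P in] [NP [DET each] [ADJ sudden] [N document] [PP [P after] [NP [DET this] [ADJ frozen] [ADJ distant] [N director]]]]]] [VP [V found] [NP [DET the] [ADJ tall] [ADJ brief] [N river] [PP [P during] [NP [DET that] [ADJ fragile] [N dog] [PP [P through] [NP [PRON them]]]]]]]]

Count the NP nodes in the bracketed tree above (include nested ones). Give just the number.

6

Listing each NP by its span: [NP every rhythm in each sudden document after this frozen distant director]; [NP each sudden document after this frozen distant director]; [NP this frozen distant director]; [NP the tall brief river during that fragile dog through them]; [NP that fragile dog through them]; [NP them] — that makes 6.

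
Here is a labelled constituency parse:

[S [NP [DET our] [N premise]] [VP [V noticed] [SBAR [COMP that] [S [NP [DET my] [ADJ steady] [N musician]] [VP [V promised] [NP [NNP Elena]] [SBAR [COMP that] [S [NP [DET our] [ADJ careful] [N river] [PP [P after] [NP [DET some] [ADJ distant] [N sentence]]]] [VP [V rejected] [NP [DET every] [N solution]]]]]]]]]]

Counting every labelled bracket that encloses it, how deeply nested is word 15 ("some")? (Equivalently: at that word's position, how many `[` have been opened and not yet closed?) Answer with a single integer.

11

The word sits inside DET, which is inside NP, inside PP, inside NP, inside S, inside SBAR, inside VP, inside S, inside SBAR, inside VP, inside S — 11 brackets in all.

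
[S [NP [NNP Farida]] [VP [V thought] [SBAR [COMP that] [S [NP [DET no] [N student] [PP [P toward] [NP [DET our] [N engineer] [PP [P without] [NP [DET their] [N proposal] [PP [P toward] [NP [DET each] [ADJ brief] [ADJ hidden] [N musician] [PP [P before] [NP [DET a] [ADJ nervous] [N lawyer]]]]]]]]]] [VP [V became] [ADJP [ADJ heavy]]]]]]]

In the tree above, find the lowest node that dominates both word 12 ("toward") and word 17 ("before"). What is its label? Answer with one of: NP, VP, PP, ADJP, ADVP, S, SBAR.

The smallest bracket enclosing both words is [PP toward each brief hidden musician before a nervous lawyer], so the label is PP.

PP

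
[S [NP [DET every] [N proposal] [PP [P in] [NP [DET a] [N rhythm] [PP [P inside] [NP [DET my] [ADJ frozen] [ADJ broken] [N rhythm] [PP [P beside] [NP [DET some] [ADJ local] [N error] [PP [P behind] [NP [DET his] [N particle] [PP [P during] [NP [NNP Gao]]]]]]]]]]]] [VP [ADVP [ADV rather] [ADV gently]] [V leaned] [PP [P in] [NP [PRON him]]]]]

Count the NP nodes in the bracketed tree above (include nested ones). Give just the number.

The NP constituents are: [NP every proposal in a rhythm inside my frozen broken rhythm beside some local error behind his particle during Gao]; [NP a rhythm inside my frozen broken rhythm beside some local error behind his particle during Gao]; [NP my frozen broken rhythm beside some local error behind his particle during Gao]; [NP some local error behind his particle during Gao]; [NP his particle during Gao]; [NP Gao] …. Total: 7.

7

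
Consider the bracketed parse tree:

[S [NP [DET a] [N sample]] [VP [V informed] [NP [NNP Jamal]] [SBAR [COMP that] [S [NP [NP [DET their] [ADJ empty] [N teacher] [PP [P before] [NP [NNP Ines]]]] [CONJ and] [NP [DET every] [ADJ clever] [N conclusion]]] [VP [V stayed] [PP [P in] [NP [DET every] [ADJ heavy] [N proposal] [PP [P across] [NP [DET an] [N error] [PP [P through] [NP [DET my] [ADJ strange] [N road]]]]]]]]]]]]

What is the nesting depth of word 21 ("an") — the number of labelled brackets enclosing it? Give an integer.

Counting open brackets not yet closed at "an": [S [VP [SBAR [S [VP [PP [NP [PP [NP [DET = 10.

10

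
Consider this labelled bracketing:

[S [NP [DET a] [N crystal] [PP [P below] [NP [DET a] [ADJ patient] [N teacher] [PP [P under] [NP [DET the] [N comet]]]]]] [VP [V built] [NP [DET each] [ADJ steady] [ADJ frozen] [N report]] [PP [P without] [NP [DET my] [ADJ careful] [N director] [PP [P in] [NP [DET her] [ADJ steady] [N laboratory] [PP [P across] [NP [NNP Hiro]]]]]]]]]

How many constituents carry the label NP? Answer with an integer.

7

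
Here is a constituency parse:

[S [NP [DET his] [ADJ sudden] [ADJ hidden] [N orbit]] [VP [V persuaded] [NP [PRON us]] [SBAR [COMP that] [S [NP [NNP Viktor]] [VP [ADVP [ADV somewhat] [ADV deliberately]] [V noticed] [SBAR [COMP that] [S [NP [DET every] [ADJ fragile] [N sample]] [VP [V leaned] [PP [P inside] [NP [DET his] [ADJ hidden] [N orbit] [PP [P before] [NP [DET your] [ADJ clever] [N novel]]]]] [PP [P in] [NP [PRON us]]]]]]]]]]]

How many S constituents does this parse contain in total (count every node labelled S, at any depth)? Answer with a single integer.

Scanning left to right, an opening `[S` appears at word positions 1, 8, 13 — 3 in total.

3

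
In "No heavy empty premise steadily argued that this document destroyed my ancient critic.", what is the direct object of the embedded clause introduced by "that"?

my ancient critic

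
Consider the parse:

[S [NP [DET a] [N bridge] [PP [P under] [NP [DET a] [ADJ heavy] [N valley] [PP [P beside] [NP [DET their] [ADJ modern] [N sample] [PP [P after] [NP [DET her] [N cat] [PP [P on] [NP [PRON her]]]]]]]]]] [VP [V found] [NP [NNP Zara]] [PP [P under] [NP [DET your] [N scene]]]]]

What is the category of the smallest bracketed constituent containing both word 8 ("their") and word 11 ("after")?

Both words fall inside [NP their modern sample after her cat on her] (words 8–15), and no smaller constituent contains them both. Label: NP.

NP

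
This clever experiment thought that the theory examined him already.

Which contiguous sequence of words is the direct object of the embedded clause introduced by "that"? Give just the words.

The verb of the embedded clause introduced by "that" is "examined"; its direct object is the NP "him".

him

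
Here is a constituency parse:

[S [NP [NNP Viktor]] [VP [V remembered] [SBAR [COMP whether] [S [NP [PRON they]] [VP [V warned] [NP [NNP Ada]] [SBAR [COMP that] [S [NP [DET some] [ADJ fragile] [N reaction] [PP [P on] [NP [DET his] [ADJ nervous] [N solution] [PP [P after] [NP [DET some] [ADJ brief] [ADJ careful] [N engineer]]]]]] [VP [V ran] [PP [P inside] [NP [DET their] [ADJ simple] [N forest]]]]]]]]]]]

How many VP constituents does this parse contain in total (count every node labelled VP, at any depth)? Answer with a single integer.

Listing each VP by its span: [VP remembered whether they warned Ada that some fragile reaction on his nervous solution after some brief careful engineer ran inside their simple forest]; [VP warned Ada that some fragile reaction on his nervous solution after some brief careful engineer ran inside their simple forest]; [VP ran inside their simple forest] — that makes 3.

3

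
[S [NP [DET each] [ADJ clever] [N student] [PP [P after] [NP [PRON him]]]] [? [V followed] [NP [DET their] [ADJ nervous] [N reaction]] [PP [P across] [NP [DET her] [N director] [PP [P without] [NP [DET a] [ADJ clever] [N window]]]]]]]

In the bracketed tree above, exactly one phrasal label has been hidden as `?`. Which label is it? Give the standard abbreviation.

VP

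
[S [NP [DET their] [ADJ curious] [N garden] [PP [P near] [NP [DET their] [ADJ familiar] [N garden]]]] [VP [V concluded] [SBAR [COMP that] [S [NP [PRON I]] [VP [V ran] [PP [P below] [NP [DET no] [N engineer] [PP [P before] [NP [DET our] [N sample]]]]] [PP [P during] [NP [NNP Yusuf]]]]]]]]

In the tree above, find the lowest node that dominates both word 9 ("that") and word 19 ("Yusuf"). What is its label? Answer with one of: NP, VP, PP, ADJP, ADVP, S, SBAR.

SBAR

Both words fall inside [SBAR that I ran below no engineer before our sample during Yusuf] (words 9–19), and no smaller constituent contains them both. Label: SBAR.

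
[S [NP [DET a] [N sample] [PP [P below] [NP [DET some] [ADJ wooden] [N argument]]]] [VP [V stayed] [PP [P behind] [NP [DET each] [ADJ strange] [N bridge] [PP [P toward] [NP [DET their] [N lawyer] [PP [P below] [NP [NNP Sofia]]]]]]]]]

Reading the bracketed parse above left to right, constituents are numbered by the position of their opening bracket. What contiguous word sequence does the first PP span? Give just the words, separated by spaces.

below some wooden argument

Opening `[PP` markers occur at word positions 3, 8, 12, 15; the first of these opens the constituent [PP below some wooden argument].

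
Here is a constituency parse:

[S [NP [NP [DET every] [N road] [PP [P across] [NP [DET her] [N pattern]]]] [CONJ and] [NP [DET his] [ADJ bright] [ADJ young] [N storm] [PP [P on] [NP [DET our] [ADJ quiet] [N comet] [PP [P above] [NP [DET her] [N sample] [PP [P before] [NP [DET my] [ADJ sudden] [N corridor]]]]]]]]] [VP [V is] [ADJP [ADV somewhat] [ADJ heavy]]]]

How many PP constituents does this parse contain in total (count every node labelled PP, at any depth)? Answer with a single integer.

Listing each PP by its span: [PP across her pattern]; [PP on our quiet comet above her sample before my sudden corridor]; [PP above her sample before my sudden corridor]; [PP before my sudden corridor] — that makes 4.

4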